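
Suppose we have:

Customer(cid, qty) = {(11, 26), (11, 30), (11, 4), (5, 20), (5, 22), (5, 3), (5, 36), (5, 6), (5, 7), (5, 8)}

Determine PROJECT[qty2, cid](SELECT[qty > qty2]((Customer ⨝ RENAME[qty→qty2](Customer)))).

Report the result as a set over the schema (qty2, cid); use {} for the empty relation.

{(20, 5), (22, 5), (26, 11), (3, 5), (4, 11), (6, 5), (7, 5), (8, 5)}

ρ[qty→qty2]: schema becomes (cid, qty2); tuples unchanged.
Customer ⋈ RENAME[qty→qty2](Customer) (natural join on cid): {(11, 26, 26), (11, 26, 30), (11, 26, 4), (11, 30, 26), (11, 30, 30), (11, 30, 4), (11, 4, 26), (11, 4, 30), (11, 4, 4), (5, 20, 20), (5, 20, 22), (5, 20, 3), (5, 20, 36), (5, 20, 6), (5, 20, 7), (5, 20, 8), (5, 22, 20), (5, 22, 22), (5, 22, 3), (5, 22, 36), (5, 22, 6), (5, 22, 7), (5, 22, 8), (5, 3, 20), (5, 3, 22), (5, 3, 3), (5, 3, 36), (5, 3, 6), (5, 3, 7), (5, 3, 8), (5, 36, 20), (5, 36, 22), (5, 36, 3), (5, 36, 36), (5, 36, 6), (5, 36, 7), (5, 36, 8), (5, 6, 20), (5, 6, 22), (5, 6, 3), (5, 6, 36), (5, 6, 6), (5, 6, 7), (5, 6, 8), (5, 7, 20), (5, 7, 22), (5, 7, 3), (5, 7, 36), (5, 7, 6), (5, 7, 7), (5, 7, 8), (5, 8, 20), (5, 8, 22), (5, 8, 3), (5, 8, 36), (5, 8, 6), (5, 8, 7), (5, 8, 8)}
σ[qty > qty2]: keep tuples satisfying qty > qty2 → {(11, 26, 4), (11, 30, 26), (11, 30, 4), (5, 20, 3), (5, 20, 6), (5, 20, 7), (5, 20, 8), (5, 22, 20), (5, 22, 3), (5, 22, 6), (5, 22, 7), (5, 22, 8), (5, 36, 20), (5, 36, 22), (5, 36, 3), (5, 36, 6), (5, 36, 7), (5, 36, 8), (5, 6, 3), (5, 7, 3), (5, 7, 6), (5, 8, 3), (5, 8, 6), (5, 8, 7)}
Projecting to qty2, cid (16 duplicate(s) eliminated): {(20, 5), (22, 5), (26, 11), (3, 5), (4, 11), (6, 5), (7, 5), (8, 5)}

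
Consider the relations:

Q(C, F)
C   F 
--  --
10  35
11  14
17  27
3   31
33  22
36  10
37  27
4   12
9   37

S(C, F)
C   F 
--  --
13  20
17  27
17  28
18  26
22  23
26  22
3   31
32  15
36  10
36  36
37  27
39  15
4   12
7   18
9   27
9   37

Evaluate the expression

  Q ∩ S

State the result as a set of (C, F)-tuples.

{(17, 27), (3, 31), (36, 10), (37, 27), (4, 12), (9, 37)}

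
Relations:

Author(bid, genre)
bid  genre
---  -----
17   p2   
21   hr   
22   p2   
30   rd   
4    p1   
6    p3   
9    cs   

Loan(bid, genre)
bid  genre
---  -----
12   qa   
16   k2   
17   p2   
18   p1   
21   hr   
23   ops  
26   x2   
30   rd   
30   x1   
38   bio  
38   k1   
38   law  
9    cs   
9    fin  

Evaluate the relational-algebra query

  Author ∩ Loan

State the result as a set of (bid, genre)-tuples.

{(17, p2), (21, hr), (30, rd), (9, cs)}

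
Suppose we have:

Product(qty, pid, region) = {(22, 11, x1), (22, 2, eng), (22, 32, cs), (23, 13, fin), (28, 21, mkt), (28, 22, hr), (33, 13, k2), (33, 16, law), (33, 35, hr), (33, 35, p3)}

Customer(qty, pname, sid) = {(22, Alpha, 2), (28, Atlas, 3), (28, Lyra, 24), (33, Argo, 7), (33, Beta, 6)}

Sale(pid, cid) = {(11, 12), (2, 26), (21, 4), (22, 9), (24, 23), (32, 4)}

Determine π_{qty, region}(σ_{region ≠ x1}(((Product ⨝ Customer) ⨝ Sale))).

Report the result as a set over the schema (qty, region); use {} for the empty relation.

{(22, cs), (22, eng), (28, hr), (28, mkt)}

Joining Product and Customer on qty yields {(22, 11, x1, Alpha, 2), (22, 2, eng, Alpha, 2), (22, 32, cs, Alpha, 2), (28, 21, mkt, Atlas, 3), (28, 21, mkt, Lyra, 24), (28, 22, hr, Atlas, 3), (28, 22, hr, Lyra, 24), (33, 13, k2, Argo, 7), (33, 13, k2, Beta, 6), (33, 16, law, Argo, 7), (33, 16, law, Beta, 6), (33, 35, hr, Argo, 7), (33, 35, hr, Beta, 6), (33, 35, p3, Argo, 7), (33, 35, p3, Beta, 6)}.
Joining (Product ⨝ Customer) and Sale on pid yields {(22, 11, x1, Alpha, 2, 12), (22, 2, eng, Alpha, 2, 26), (22, 32, cs, Alpha, 2, 4), (28, 21, mkt, Atlas, 3, 4), (28, 21, mkt, Lyra, 24, 4), (28, 22, hr, Atlas, 3, 9), (28, 22, hr, Lyra, 24, 9)}.
σ[region ≠ x1]: keep tuples satisfying region ≠ x1 → {(22, 2, eng, Alpha, 2, 26), (22, 32, cs, Alpha, 2, 4), (28, 21, mkt, Atlas, 3, 4), (28, 21, mkt, Lyra, 24, 4), (28, 22, hr, Atlas, 3, 9), (28, 22, hr, Lyra, 24, 9)}
Projecting to qty, region (2 duplicate(s) eliminated): {(22, cs), (22, eng), (28, hr), (28, mkt)}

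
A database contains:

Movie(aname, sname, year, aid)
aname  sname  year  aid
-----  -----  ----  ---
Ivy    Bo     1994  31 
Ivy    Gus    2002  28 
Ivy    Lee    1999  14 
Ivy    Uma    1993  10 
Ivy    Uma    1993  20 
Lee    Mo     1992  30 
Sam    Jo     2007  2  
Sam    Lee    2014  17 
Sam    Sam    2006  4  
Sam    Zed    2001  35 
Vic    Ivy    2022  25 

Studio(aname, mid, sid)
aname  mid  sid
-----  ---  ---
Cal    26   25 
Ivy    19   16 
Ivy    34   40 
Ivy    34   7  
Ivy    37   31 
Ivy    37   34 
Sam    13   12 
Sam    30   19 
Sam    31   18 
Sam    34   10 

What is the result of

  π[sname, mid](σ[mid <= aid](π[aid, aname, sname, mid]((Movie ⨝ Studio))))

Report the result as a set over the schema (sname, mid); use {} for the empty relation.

{(Bo, 19), (Gus, 19), (Lee, 13), (Uma, 19), (Zed, 13), (Zed, 30), (Zed, 31), (Zed, 34)}

Natural join on aname: {(Ivy, Bo, 1994, 31, 19, 16), (Ivy, Bo, 1994, 31, 34, 40), (Ivy, Bo, 1994, 31, 34, 7), (Ivy, Bo, 1994, 31, 37, 31), (Ivy, Bo, 1994, 31, 37, 34), (Ivy, Gus, 2002, 28, 19, 16), (Ivy, Gus, 2002, 28, 34, 40), (Ivy, Gus, 2002, 28, 34, 7), (Ivy, Gus, 2002, 28, 37, 31), (Ivy, Gus, 2002, 28, 37, 34), (Ivy, Lee, 1999, 14, 19, 16), (Ivy, Lee, 1999, 14, 34, 40), (Ivy, Lee, 1999, 14, 34, 7), (Ivy, Lee, 1999, 14, 37, 31), (Ivy, Lee, 1999, 14, 37, 34), (Ivy, Uma, 1993, 10, 19, 16), (Ivy, Uma, 1993, 10, 34, 40), (Ivy, Uma, 1993, 10, 34, 7), (Ivy, Uma, 1993, 10, 37, 31), (Ivy, Uma, 1993, 10, 37, 34), (Ivy, Uma, 1993, 20, 19, 16), (Ivy, Uma, 1993, 20, 34, 40), (Ivy, Uma, 1993, 20, 34, 7), (Ivy, Uma, 1993, 20, 37, 31), (Ivy, Uma, 1993, 20, 37, 34), (Sam, Jo, 2007, 2, 13, 12), (Sam, Jo, 2007, 2, 30, 19), (Sam, Jo, 2007, 2, 31, 18), (Sam, Jo, 2007, 2, 34, 10), (Sam, Lee, 2014, 17, 13, 12), (Sam, Lee, 2014, 17, 30, 19), (Sam, Lee, 2014, 17, 31, 18), (Sam, Lee, 2014, 17, 34, 10), (Sam, Sam, 2006, 4, 13, 12), (Sam, Sam, 2006, 4, 30, 19), (Sam, Sam, 2006, 4, 31, 18), (Sam, Sam, 2006, 4, 34, 10), (Sam, Zed, 2001, 35, 13, 12), (Sam, Zed, 2001, 35, 30, 19), (Sam, Zed, 2001, 35, 31, 18), (Sam, Zed, 2001, 35, 34, 10)}
Projecting to aid, aname, sname, mid (10 duplicate(s) eliminated): {(10, Ivy, Uma, 19), (10, Ivy, Uma, 34), (10, Ivy, Uma, 37), (14, Ivy, Lee, 19), (14, Ivy, Lee, 34), (14, Ivy, Lee, 37), (17, Sam, Lee, 13), (17, Sam, Lee, 30), (17, Sam, Lee, 31), (17, Sam, Lee, 34), (2, Sam, Jo, 13), (2, Sam, Jo, 30), (2, Sam, Jo, 31), (2, Sam, Jo, 34), (20, Ivy, Uma, 19), (20, Ivy, Uma, 34), (20, Ivy, Uma, 37), (28, Ivy, Gus, 19), (28, Ivy, Gus, 34), (28, Ivy, Gus, 37), (31, Ivy, Bo, 19), (31, Ivy, Bo, 34), (31, Ivy, Bo, 37), (35, Sam, Zed, 13), (35, Sam, Zed, 30), (35, Sam, Zed, 31), (35, Sam, Zed, 34), (4, Sam, Sam, 13), (4, Sam, Sam, 30), (4, Sam, Sam, 31), (4, Sam, Sam, 34)}
Apply σ_{mid <= aid}; surviving tuples: {(17, Sam, Lee, 13), (20, Ivy, Uma, 19), (28, Ivy, Gus, 19), (31, Ivy, Bo, 19), (35, Sam, Zed, 13), (35, Sam, Zed, 30), (35, Sam, Zed, 31), (35, Sam, Zed, 34)}
Projecting to sname, mid: {(Bo, 19), (Gus, 19), (Lee, 13), (Uma, 19), (Zed, 13), (Zed, 30), (Zed, 31), (Zed, 34)}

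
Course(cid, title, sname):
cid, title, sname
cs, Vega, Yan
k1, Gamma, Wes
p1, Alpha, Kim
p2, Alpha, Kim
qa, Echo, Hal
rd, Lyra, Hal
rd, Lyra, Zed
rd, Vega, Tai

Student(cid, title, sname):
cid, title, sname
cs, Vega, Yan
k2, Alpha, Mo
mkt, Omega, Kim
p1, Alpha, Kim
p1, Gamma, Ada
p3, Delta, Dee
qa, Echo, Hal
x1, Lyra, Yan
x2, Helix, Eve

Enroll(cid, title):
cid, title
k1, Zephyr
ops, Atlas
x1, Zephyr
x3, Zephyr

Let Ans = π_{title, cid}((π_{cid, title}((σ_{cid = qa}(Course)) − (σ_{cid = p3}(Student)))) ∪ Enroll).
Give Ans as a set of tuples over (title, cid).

Apply σ_{cid = qa}; surviving tuples: {(qa, Echo, Hal)}
Apply σ_{cid = p3}; surviving tuples: {(p3, Delta, Dee)}
Taking the difference: {(qa, Echo, Hal)}
Keep only column(s) cid, title: {(qa, Echo)}
Taking the union: {(k1, Zephyr), (ops, Atlas), (qa, Echo), (x1, Zephyr), (x3, Zephyr)}
Keep only column(s) title, cid: {(Atlas, ops), (Echo, qa), (Zephyr, k1), (Zephyr, x1), (Zephyr, x3)}

{(Atlas, ops), (Echo, qa), (Zephyr, k1), (Zephyr, x1), (Zephyr, x3)}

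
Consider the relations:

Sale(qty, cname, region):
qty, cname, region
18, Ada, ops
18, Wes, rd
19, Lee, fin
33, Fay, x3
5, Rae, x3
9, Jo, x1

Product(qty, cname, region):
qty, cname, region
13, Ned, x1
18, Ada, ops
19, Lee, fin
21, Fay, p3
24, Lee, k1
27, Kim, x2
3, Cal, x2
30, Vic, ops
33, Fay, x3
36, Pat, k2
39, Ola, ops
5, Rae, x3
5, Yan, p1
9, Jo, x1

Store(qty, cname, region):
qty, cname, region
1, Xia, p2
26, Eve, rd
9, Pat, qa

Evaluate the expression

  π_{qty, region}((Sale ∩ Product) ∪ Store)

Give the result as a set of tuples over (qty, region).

Taking the intersection: {(18, Ada, ops), (19, Lee, fin), (33, Fay, x3), (5, Rae, x3), (9, Jo, x1)}
Taking the union: {(1, Xia, p2), (18, Ada, ops), (19, Lee, fin), (26, Eve, rd), (33, Fay, x3), (5, Rae, x3), (9, Jo, x1), (9, Pat, qa)}
π_{qty, region} gives {(1, p2), (18, ops), (19, fin), (26, rd), (33, x3), (5, x3), (9, qa), (9, x1)}.

{(1, p2), (18, ops), (19, fin), (26, rd), (33, x3), (5, x3), (9, qa), (9, x1)}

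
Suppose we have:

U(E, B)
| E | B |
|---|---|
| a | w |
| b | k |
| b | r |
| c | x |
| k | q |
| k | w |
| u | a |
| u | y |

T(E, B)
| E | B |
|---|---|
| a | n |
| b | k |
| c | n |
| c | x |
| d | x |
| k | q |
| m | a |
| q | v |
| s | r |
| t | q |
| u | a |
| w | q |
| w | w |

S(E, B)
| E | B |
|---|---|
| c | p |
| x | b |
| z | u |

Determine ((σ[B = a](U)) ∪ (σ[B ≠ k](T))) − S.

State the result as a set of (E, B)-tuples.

σ[B = a]: keep tuples satisfying B = a → {(u, a)}
σ[B ≠ k]: keep tuples satisfying B ≠ k → {(a, n), (c, n), (c, x), (d, x), (k, q), (m, a), (q, v), (s, r), (t, q), (u, a), (w, q), (w, w)}
Set union of the two operands is {(a, n), (c, n), (c, x), (d, x), (k, q), (m, a), (q, v), (s, r), (t, q), (u, a), (w, q), (w, w)}.
Set difference of the two operands is {(a, n), (c, n), (c, x), (d, x), (k, q), (m, a), (q, v), (s, r), (t, q), (u, a), (w, q), (w, w)}.

{(a, n), (c, n), (c, x), (d, x), (k, q), (m, a), (q, v), (s, r), (t, q), (u, a), (w, q), (w, w)}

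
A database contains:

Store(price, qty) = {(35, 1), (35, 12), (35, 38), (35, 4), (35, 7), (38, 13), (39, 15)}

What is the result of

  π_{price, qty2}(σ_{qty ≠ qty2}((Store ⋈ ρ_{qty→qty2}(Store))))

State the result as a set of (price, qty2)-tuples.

{(35, 1), (35, 12), (35, 38), (35, 4), (35, 7)}

ρ[qty→qty2]: schema becomes (price, qty2); tuples unchanged.
Joining Store and ρ_{qty→qty2}(Store) on price yields {(35, 1, 1), (35, 1, 12), (35, 1, 38), (35, 1, 4), (35, 1, 7), (35, 12, 1), (35, 12, 12), (35, 12, 38), (35, 12, 4), (35, 12, 7), (35, 38, 1), (35, 38, 12), (35, 38, 38), (35, 38, 4), (35, 38, 7), (35, 4, 1), (35, 4, 12), (35, 4, 38), (35, 4, 4), (35, 4, 7), (35, 7, 1), (35, 7, 12), (35, 7, 38), (35, 7, 4), (35, 7, 7), (38, 13, 13), (39, 15, 15)}.
Apply σ_{qty ≠ qty2}; surviving tuples: {(35, 1, 12), (35, 1, 38), (35, 1, 4), (35, 1, 7), (35, 12, 1), (35, 12, 38), (35, 12, 4), (35, 12, 7), (35, 38, 1), (35, 38, 12), (35, 38, 4), (35, 38, 7), (35, 4, 1), (35, 4, 12), (35, 4, 38), (35, 4, 7), (35, 7, 1), (35, 7, 12), (35, 7, 38), (35, 7, 4)}
Keep only column(s) price, qty2 (15 duplicate(s) eliminated): {(35, 1), (35, 12), (35, 38), (35, 4), (35, 7)}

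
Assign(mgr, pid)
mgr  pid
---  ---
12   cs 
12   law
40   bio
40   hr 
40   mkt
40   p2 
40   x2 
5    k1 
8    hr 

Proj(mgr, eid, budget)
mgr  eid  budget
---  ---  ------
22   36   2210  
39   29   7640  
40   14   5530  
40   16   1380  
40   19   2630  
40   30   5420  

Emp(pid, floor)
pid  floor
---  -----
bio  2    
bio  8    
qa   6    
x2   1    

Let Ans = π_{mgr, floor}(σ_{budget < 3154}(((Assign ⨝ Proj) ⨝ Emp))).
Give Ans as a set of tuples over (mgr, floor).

{(40, 1), (40, 2), (40, 8)}

Assign ⋈ Proj (natural join on mgr): {(40, bio, 14, 5530), (40, bio, 16, 1380), (40, bio, 19, 2630), (40, bio, 30, 5420), (40, hr, 14, 5530), (40, hr, 16, 1380), (40, hr, 19, 2630), (40, hr, 30, 5420), (40, mkt, 14, 5530), (40, mkt, 16, 1380), (40, mkt, 19, 2630), (40, mkt, 30, 5420), (40, p2, 14, 5530), (40, p2, 16, 1380), (40, p2, 19, 2630), (40, p2, 30, 5420), (40, x2, 14, 5530), (40, x2, 16, 1380), (40, x2, 19, 2630), (40, x2, 30, 5420)}
(Assign ⨝ Proj) ⋈ Emp (natural join on pid): {(40, bio, 14, 5530, 2), (40, bio, 14, 5530, 8), (40, bio, 16, 1380, 2), (40, bio, 16, 1380, 8), (40, bio, 19, 2630, 2), (40, bio, 19, 2630, 8), (40, bio, 30, 5420, 2), (40, bio, 30, 5420, 8), (40, x2, 14, 5530, 1), (40, x2, 16, 1380, 1), (40, x2, 19, 2630, 1), (40, x2, 30, 5420, 1)}
Selection budget < 3154: {(40, bio, 16, 1380, 2), (40, bio, 16, 1380, 8), (40, bio, 19, 2630, 2), (40, bio, 19, 2630, 8), (40, x2, 16, 1380, 1), (40, x2, 19, 2630, 1)}
Projecting to mgr, floor (3 duplicate(s) eliminated): {(40, 1), (40, 2), (40, 8)}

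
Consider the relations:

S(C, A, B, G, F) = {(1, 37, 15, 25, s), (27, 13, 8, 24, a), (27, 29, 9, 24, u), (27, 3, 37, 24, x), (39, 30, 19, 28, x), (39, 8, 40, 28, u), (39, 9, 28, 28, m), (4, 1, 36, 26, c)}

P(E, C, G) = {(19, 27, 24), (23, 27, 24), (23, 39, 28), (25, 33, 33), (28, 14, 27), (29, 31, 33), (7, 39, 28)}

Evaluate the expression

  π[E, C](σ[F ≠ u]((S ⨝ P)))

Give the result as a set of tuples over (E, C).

Joining S and P on C, G yields {(27, 13, 8, 24, a, 19), (27, 13, 8, 24, a, 23), (27, 29, 9, 24, u, 19), (27, 29, 9, 24, u, 23), (27, 3, 37, 24, x, 19), (27, 3, 37, 24, x, 23), (39, 30, 19, 28, x, 23), (39, 30, 19, 28, x, 7), (39, 8, 40, 28, u, 23), (39, 8, 40, 28, u, 7), (39, 9, 28, 28, m, 23), (39, 9, 28, 28, m, 7)}.
σ[F ≠ u]: keep tuples satisfying F ≠ u → {(27, 13, 8, 24, a, 19), (27, 13, 8, 24, a, 23), (27, 3, 37, 24, x, 19), (27, 3, 37, 24, x, 23), (39, 30, 19, 28, x, 23), (39, 30, 19, 28, x, 7), (39, 9, 28, 28, m, 23), (39, 9, 28, 28, m, 7)}
π_{E, C} gives {(19, 27), (23, 27), (23, 39), (7, 39)} (4 duplicate(s) eliminated).

{(19, 27), (23, 27), (23, 39), (7, 39)}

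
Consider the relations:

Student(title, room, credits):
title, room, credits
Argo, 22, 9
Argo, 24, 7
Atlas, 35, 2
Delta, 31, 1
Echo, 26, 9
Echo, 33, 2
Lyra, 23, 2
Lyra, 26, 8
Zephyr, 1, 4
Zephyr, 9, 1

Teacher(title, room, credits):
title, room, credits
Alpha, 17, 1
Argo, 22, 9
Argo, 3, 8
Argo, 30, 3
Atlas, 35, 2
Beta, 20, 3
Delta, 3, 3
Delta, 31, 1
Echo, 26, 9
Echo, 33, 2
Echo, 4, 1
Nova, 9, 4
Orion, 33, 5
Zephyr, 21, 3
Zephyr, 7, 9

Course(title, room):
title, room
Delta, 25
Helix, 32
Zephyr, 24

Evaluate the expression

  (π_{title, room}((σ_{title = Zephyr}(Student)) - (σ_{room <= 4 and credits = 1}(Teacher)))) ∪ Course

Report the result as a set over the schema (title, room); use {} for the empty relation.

Apply σ_{title = Zephyr}; surviving tuples: {(Zephyr, 1, 4), (Zephyr, 9, 1)}
Apply σ_{room <= 4 and credits = 1}; surviving tuples: {(Echo, 4, 1)}
Difference: {(Zephyr, 1, 4), (Zephyr, 9, 1)} with {(Echo, 4, 1)} → {(Zephyr, 1, 4), (Zephyr, 9, 1)}
Keep only column(s) title, room: {(Zephyr, 1), (Zephyr, 9)}
Union: {(Zephyr, 1), (Zephyr, 9)} with {(Delta, 25), (Helix, 32), (Zephyr, 24)} → {(Delta, 25), (Helix, 32), (Zephyr, 1), (Zephyr, 24), (Zephyr, 9)}

{(Delta, 25), (Helix, 32), (Zephyr, 1), (Zephyr, 24), (Zephyr, 9)}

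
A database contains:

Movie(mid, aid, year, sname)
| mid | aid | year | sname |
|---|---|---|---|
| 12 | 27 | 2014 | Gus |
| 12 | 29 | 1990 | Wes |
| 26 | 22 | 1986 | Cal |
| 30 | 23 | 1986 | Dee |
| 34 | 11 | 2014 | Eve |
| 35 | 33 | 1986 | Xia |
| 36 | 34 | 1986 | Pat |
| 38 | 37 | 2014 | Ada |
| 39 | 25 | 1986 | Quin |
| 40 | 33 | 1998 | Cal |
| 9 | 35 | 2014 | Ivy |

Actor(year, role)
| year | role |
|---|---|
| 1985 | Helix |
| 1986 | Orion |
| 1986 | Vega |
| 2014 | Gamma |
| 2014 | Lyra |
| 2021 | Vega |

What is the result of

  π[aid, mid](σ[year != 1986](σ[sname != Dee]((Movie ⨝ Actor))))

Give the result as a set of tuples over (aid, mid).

Movie ⋈ Actor (natural join on year): {(12, 27, 2014, Gus, Gamma), (12, 27, 2014, Gus, Lyra), (26, 22, 1986, Cal, Orion), (26, 22, 1986, Cal, Vega), (30, 23, 1986, Dee, Orion), (30, 23, 1986, Dee, Vega), (34, 11, 2014, Eve, Gamma), (34, 11, 2014, Eve, Lyra), (35, 33, 1986, Xia, Orion), (35, 33, 1986, Xia, Vega), (36, 34, 1986, Pat, Orion), (36, 34, 1986, Pat, Vega), (38, 37, 2014, Ada, Gamma), (38, 37, 2014, Ada, Lyra), (39, 25, 1986, Quin, Orion), (39, 25, 1986, Quin, Vega), (9, 35, 2014, Ivy, Gamma), (9, 35, 2014, Ivy, Lyra)}
Filtering on sname != Dee leaves {(12, 27, 2014, Gus, Gamma), (12, 27, 2014, Gus, Lyra), (26, 22, 1986, Cal, Orion), (26, 22, 1986, Cal, Vega), (34, 11, 2014, Eve, Gamma), (34, 11, 2014, Eve, Lyra), (35, 33, 1986, Xia, Orion), (35, 33, 1986, Xia, Vega), (36, 34, 1986, Pat, Orion), (36, 34, 1986, Pat, Vega), (38, 37, 2014, Ada, Gamma), (38, 37, 2014, Ada, Lyra), (39, 25, 1986, Quin, Orion), (39, 25, 1986, Quin, Vega), (9, 35, 2014, Ivy, Gamma), (9, 35, 2014, Ivy, Lyra)}.
Filtering on year != 1986 leaves {(12, 27, 2014, Gus, Gamma), (12, 27, 2014, Gus, Lyra), (34, 11, 2014, Eve, Gamma), (34, 11, 2014, Eve, Lyra), (38, 37, 2014, Ada, Gamma), (38, 37, 2014, Ada, Lyra), (9, 35, 2014, Ivy, Gamma), (9, 35, 2014, Ivy, Lyra)}.
π[aid, mid]: project onto (aid, mid) (4 duplicate(s) eliminated) → {(11, 34), (27, 12), (35, 9), (37, 38)}

{(11, 34), (27, 12), (35, 9), (37, 38)}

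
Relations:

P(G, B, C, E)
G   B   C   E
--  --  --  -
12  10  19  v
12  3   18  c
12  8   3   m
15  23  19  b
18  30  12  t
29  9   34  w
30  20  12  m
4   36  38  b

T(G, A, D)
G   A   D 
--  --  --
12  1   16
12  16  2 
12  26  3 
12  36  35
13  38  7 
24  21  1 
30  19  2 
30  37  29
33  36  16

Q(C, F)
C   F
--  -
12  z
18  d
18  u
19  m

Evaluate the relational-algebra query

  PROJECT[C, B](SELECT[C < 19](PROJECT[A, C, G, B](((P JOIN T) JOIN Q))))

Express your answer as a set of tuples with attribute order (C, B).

P ⋈ T (natural join on G): {(12, 10, 19, v, 1, 16), (12, 10, 19, v, 16, 2), (12, 10, 19, v, 26, 3), (12, 10, 19, v, 36, 35), (12, 3, 18, c, 1, 16), (12, 3, 18, c, 16, 2), (12, 3, 18, c, 26, 3), (12, 3, 18, c, 36, 35), (12, 8, 3, m, 1, 16), (12, 8, 3, m, 16, 2), (12, 8, 3, m, 26, 3), (12, 8, 3, m, 36, 35), (30, 20, 12, m, 19, 2), (30, 20, 12, m, 37, 29)}
(P JOIN T) ⋈ Q (natural join on C): {(12, 10, 19, v, 1, 16, m), (12, 10, 19, v, 16, 2, m), (12, 10, 19, v, 26, 3, m), (12, 10, 19, v, 36, 35, m), (12, 3, 18, c, 1, 16, d), (12, 3, 18, c, 1, 16, u), (12, 3, 18, c, 16, 2, d), (12, 3, 18, c, 16, 2, u), (12, 3, 18, c, 26, 3, d), (12, 3, 18, c, 26, 3, u), (12, 3, 18, c, 36, 35, d), (12, 3, 18, c, 36, 35, u), (30, 20, 12, m, 19, 2, z), (30, 20, 12, m, 37, 29, z)}
π[A, C, G, B]: project onto (A, C, G, B) (4 duplicate(s) eliminated) → {(1, 18, 12, 3), (1, 19, 12, 10), (16, 18, 12, 3), (16, 19, 12, 10), (19, 12, 30, 20), (26, 18, 12, 3), (26, 19, 12, 10), (36, 18, 12, 3), (36, 19, 12, 10), (37, 12, 30, 20)}
Filtering on C < 19 leaves {(1, 18, 12, 3), (16, 18, 12, 3), (19, 12, 30, 20), (26, 18, 12, 3), (36, 18, 12, 3), (37, 12, 30, 20)}.
π[C, B]: project onto (C, B) (4 duplicate(s) eliminated) → {(12, 20), (18, 3)}

{(12, 20), (18, 3)}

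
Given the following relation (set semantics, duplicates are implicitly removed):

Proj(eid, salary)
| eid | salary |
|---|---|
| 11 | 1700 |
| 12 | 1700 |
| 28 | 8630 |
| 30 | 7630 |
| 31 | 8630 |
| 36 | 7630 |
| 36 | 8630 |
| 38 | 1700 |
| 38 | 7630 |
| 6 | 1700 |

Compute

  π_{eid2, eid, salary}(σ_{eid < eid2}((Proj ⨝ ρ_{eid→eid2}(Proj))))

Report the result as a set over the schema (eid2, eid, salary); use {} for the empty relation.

ρ[eid→eid2]: schema becomes (eid2, salary); tuples unchanged.
Joining Proj and ρ_{eid→eid2}(Proj) on salary yields {(11, 1700, 11), (11, 1700, 12), (11, 1700, 38), (11, 1700, 6), (12, 1700, 11), (12, 1700, 12), (12, 1700, 38), (12, 1700, 6), (28, 8630, 28), (28, 8630, 31), (28, 8630, 36), (30, 7630, 30), (30, 7630, 36), (30, 7630, 38), (31, 8630, 28), (31, 8630, 31), (31, 8630, 36), (36, 7630, 30), (36, 7630, 36), (36, 7630, 38), (36, 8630, 28), (36, 8630, 31), (36, 8630, 36), (38, 1700, 11), (38, 1700, 12), (38, 1700, 38), (38, 1700, 6), (38, 7630, 30), (38, 7630, 36), (38, 7630, 38), (6, 1700, 11), (6, 1700, 12), (6, 1700, 38), (6, 1700, 6)}.
Apply σ_{eid < eid2}; surviving tuples: {(11, 1700, 12), (11, 1700, 38), (12, 1700, 38), (28, 8630, 31), (28, 8630, 36), (30, 7630, 36), (30, 7630, 38), (31, 8630, 36), (36, 7630, 38), (6, 1700, 11), (6, 1700, 12), (6, 1700, 38)}
π_{eid2, eid, salary} gives {(11, 6, 1700), (12, 11, 1700), (12, 6, 1700), (31, 28, 8630), (36, 28, 8630), (36, 30, 7630), (36, 31, 8630), (38, 11, 1700), (38, 12, 1700), (38, 30, 7630), (38, 36, 7630), (38, 6, 1700)}.

{(11, 6, 1700), (12, 11, 1700), (12, 6, 1700), (31, 28, 8630), (36, 28, 8630), (36, 30, 7630), (36, 31, 8630), (38, 11, 1700), (38, 12, 1700), (38, 30, 7630), (38, 36, 7630), (38, 6, 1700)}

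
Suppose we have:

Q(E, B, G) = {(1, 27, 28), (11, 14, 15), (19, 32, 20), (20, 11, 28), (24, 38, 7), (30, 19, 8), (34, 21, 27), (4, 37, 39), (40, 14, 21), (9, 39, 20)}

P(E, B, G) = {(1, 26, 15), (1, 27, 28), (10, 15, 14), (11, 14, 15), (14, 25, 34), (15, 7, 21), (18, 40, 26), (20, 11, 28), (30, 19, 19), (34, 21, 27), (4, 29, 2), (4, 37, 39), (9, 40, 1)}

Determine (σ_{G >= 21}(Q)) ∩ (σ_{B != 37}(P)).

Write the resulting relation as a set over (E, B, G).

Apply σ_{G >= 21}; surviving tuples: {(1, 27, 28), (20, 11, 28), (34, 21, 27), (4, 37, 39), (40, 14, 21)}
Apply σ_{B != 37}; surviving tuples: {(1, 26, 15), (1, 27, 28), (10, 15, 14), (11, 14, 15), (14, 25, 34), (15, 7, 21), (18, 40, 26), (20, 11, 28), (30, 19, 19), (34, 21, 27), (4, 29, 2), (9, 40, 1)}
Taking the intersection: {(1, 27, 28), (20, 11, 28), (34, 21, 27)}

{(1, 27, 28), (20, 11, 28), (34, 21, 27)}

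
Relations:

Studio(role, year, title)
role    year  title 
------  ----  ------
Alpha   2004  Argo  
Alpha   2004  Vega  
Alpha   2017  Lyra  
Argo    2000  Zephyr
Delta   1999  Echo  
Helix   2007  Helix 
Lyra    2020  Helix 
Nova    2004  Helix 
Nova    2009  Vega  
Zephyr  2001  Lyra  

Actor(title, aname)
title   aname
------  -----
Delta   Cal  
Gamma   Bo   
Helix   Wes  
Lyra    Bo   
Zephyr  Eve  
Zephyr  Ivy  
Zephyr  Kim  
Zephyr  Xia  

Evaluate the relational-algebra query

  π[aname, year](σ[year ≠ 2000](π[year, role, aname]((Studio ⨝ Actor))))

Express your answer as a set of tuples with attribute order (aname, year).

Natural join on title: {(Alpha, 2017, Lyra, Bo), (Argo, 2000, Zephyr, Eve), (Argo, 2000, Zephyr, Ivy), (Argo, 2000, Zephyr, Kim), (Argo, 2000, Zephyr, Xia), (Helix, 2007, Helix, Wes), (Lyra, 2020, Helix, Wes), (Nova, 2004, Helix, Wes), (Zephyr, 2001, Lyra, Bo)}
Projecting to year, role, aname: {(2000, Argo, Eve), (2000, Argo, Ivy), (2000, Argo, Kim), (2000, Argo, Xia), (2001, Zephyr, Bo), (2004, Nova, Wes), (2007, Helix, Wes), (2017, Alpha, Bo), (2020, Lyra, Wes)}
Filtering on year ≠ 2000 leaves {(2001, Zephyr, Bo), (2004, Nova, Wes), (2007, Helix, Wes), (2017, Alpha, Bo), (2020, Lyra, Wes)}.
Projecting to aname, year: {(Bo, 2001), (Bo, 2017), (Wes, 2004), (Wes, 2007), (Wes, 2020)}

{(Bo, 2001), (Bo, 2017), (Wes, 2004), (Wes, 2007), (Wes, 2020)}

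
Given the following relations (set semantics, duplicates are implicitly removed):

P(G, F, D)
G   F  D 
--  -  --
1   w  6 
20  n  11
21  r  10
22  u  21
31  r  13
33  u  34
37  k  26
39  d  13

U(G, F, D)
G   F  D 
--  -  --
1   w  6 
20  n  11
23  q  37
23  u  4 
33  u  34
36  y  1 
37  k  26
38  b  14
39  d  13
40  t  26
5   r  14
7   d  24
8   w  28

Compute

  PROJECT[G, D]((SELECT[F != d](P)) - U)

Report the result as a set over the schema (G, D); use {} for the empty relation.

{(21, 10), (22, 21), (31, 13)}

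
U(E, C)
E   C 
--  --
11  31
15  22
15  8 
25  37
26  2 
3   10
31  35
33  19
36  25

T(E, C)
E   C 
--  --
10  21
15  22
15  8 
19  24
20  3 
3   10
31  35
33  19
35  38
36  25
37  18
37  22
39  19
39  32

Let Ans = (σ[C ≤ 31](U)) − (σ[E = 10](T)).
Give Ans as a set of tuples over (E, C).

{(11, 31), (15, 22), (15, 8), (26, 2), (3, 10), (33, 19), (36, 25)}

Filtering on C ≤ 31 leaves {(11, 31), (15, 22), (15, 8), (26, 2), (3, 10), (33, 19), (36, 25)}.
Filtering on E = 10 leaves {(10, 21)}.
Difference: {(11, 31), (15, 22), (15, 8), (26, 2), (3, 10), (33, 19), (36, 25)} with {(10, 21)} → {(11, 31), (15, 22), (15, 8), (26, 2), (3, 10), (33, 19), (36, 25)}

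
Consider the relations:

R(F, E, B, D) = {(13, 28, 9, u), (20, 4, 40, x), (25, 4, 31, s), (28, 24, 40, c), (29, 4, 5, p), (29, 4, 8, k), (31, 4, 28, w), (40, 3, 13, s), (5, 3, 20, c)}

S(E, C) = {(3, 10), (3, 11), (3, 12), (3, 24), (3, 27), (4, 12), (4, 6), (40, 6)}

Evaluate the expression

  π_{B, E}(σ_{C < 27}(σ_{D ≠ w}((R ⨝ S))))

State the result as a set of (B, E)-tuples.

R ⋈ S (natural join on E): {(20, 4, 40, x, 12), (20, 4, 40, x, 6), (25, 4, 31, s, 12), (25, 4, 31, s, 6), (29, 4, 5, p, 12), (29, 4, 5, p, 6), (29, 4, 8, k, 12), (29, 4, 8, k, 6), (31, 4, 28, w, 12), (31, 4, 28, w, 6), (40, 3, 13, s, 10), (40, 3, 13, s, 11), (40, 3, 13, s, 12), (40, 3, 13, s, 24), (40, 3, 13, s, 27), (5, 3, 20, c, 10), (5, 3, 20, c, 11), (5, 3, 20, c, 12), (5, 3, 20, c, 24), (5, 3, 20, c, 27)}
Filtering on D ≠ w leaves {(20, 4, 40, x, 12), (20, 4, 40, x, 6), (25, 4, 31, s, 12), (25, 4, 31, s, 6), (29, 4, 5, p, 12), (29, 4, 5, p, 6), (29, 4, 8, k, 12), (29, 4, 8, k, 6), (40, 3, 13, s, 10), (40, 3, 13, s, 11), (40, 3, 13, s, 12), (40, 3, 13, s, 24), (40, 3, 13, s, 27), (5, 3, 20, c, 10), (5, 3, 20, c, 11), (5, 3, 20, c, 12), (5, 3, 20, c, 24), (5, 3, 20, c, 27)}.
Filtering on C < 27 leaves {(20, 4, 40, x, 12), (20, 4, 40, x, 6), (25, 4, 31, s, 12), (25, 4, 31, s, 6), (29, 4, 5, p, 12), (29, 4, 5, p, 6), (29, 4, 8, k, 12), (29, 4, 8, k, 6), (40, 3, 13, s, 10), (40, 3, 13, s, 11), (40, 3, 13, s, 12), (40, 3, 13, s, 24), (5, 3, 20, c, 10), (5, 3, 20, c, 11), (5, 3, 20, c, 12), (5, 3, 20, c, 24)}.
Projecting to B, E (10 duplicate(s) eliminated): {(13, 3), (20, 3), (31, 4), (40, 4), (5, 4), (8, 4)}

{(13, 3), (20, 3), (31, 4), (40, 4), (5, 4), (8, 4)}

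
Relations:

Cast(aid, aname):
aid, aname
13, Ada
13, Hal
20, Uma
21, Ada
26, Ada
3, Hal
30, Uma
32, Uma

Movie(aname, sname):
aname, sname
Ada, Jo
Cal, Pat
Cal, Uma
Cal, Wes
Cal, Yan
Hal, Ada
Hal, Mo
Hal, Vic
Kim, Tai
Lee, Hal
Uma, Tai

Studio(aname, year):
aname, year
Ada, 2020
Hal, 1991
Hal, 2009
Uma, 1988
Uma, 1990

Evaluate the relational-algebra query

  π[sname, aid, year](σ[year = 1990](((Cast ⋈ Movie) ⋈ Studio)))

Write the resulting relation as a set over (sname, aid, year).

Natural join on aname: {(13, Ada, Jo), (13, Hal, Ada), (13, Hal, Mo), (13, Hal, Vic), (20, Uma, Tai), (21, Ada, Jo), (26, Ada, Jo), (3, Hal, Ada), (3, Hal, Mo), (3, Hal, Vic), (30, Uma, Tai), (32, Uma, Tai)}
Natural join on aname: {(13, Ada, Jo, 2020), (13, Hal, Ada, 1991), (13, Hal, Ada, 2009), (13, Hal, Mo, 1991), (13, Hal, Mo, 2009), (13, Hal, Vic, 1991), (13, Hal, Vic, 2009), (20, Uma, Tai, 1988), (20, Uma, Tai, 1990), (21, Ada, Jo, 2020), (26, Ada, Jo, 2020), (3, Hal, Ada, 1991), (3, Hal, Ada, 2009), (3, Hal, Mo, 1991), (3, Hal, Mo, 2009), (3, Hal, Vic, 1991), (3, Hal, Vic, 2009), (30, Uma, Tai, 1988), (30, Uma, Tai, 1990), (32, Uma, Tai, 1988), (32, Uma, Tai, 1990)}
Selection year = 1990: {(20, Uma, Tai, 1990), (30, Uma, Tai, 1990), (32, Uma, Tai, 1990)}
π_{sname, aid, year} gives {(Tai, 20, 1990), (Tai, 30, 1990), (Tai, 32, 1990)}.

{(Tai, 20, 1990), (Tai, 30, 1990), (Tai, 32, 1990)}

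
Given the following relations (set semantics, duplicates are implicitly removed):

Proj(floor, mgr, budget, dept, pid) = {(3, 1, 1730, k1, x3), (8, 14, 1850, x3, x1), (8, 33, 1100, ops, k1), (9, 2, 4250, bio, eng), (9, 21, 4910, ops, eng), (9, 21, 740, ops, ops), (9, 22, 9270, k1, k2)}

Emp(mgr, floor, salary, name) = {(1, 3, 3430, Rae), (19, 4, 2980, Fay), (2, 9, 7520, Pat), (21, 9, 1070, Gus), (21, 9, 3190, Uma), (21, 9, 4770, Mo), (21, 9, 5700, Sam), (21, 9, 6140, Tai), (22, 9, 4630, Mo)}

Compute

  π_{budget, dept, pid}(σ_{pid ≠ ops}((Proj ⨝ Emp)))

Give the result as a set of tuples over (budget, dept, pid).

{(1730, k1, x3), (4250, bio, eng), (4910, ops, eng), (9270, k1, k2)}

Joining Proj and Emp on floor, mgr yields {(3, 1, 1730, k1, x3, 3430, Rae), (9, 2, 4250, bio, eng, 7520, Pat), (9, 21, 4910, ops, eng, 1070, Gus), (9, 21, 4910, ops, eng, 3190, Uma), (9, 21, 4910, ops, eng, 4770, Mo), (9, 21, 4910, ops, eng, 5700, Sam), (9, 21, 4910, ops, eng, 6140, Tai), (9, 21, 740, ops, ops, 1070, Gus), (9, 21, 740, ops, ops, 3190, Uma), (9, 21, 740, ops, ops, 4770, Mo), (9, 21, 740, ops, ops, 5700, Sam), (9, 21, 740, ops, ops, 6140, Tai), (9, 22, 9270, k1, k2, 4630, Mo)}.
σ[pid ≠ ops]: keep tuples satisfying pid ≠ ops → {(3, 1, 1730, k1, x3, 3430, Rae), (9, 2, 4250, bio, eng, 7520, Pat), (9, 21, 4910, ops, eng, 1070, Gus), (9, 21, 4910, ops, eng, 3190, Uma), (9, 21, 4910, ops, eng, 4770, Mo), (9, 21, 4910, ops, eng, 5700, Sam), (9, 21, 4910, ops, eng, 6140, Tai), (9, 22, 9270, k1, k2, 4630, Mo)}
π[budget, dept, pid]: project onto (budget, dept, pid) (4 duplicate(s) eliminated) → {(1730, k1, x3), (4250, bio, eng), (4910, ops, eng), (9270, k1, k2)}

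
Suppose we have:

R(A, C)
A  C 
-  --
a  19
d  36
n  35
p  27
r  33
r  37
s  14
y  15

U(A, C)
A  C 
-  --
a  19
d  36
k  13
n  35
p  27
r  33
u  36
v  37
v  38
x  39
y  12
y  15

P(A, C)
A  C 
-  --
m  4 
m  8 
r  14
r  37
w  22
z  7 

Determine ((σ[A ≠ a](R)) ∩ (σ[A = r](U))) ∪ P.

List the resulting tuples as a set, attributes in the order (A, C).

{(m, 4), (m, 8), (r, 14), (r, 33), (r, 37), (w, 22), (z, 7)}

Filtering on A ≠ a leaves {(d, 36), (n, 35), (p, 27), (r, 33), (r, 37), (s, 14), (y, 15)}.
Filtering on A = r leaves {(r, 33)}.
Taking the intersection: {(r, 33)}
Taking the union: {(m, 4), (m, 8), (r, 14), (r, 33), (r, 37), (w, 22), (z, 7)}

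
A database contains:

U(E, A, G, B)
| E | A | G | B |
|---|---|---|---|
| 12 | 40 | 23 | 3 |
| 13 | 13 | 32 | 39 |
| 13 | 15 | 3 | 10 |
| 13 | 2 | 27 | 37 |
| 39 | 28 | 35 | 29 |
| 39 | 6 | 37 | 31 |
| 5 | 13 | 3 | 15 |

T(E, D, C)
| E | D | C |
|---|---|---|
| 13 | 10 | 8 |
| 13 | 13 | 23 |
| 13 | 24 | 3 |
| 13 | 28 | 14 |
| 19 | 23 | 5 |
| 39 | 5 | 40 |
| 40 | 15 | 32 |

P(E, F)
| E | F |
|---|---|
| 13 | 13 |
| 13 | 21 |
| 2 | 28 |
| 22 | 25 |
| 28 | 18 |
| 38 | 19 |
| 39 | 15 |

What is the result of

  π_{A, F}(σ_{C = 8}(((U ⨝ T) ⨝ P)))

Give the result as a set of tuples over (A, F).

U ⋈ T (natural join on E): {(13, 13, 32, 39, 10, 8), (13, 13, 32, 39, 13, 23), (13, 13, 32, 39, 24, 3), (13, 13, 32, 39, 28, 14), (13, 15, 3, 10, 10, 8), (13, 15, 3, 10, 13, 23), (13, 15, 3, 10, 24, 3), (13, 15, 3, 10, 28, 14), (13, 2, 27, 37, 10, 8), (13, 2, 27, 37, 13, 23), (13, 2, 27, 37, 24, 3), (13, 2, 27, 37, 28, 14), (39, 28, 35, 29, 5, 40), (39, 6, 37, 31, 5, 40)}
(U ⨝ T) ⋈ P (natural join on E): {(13, 13, 32, 39, 10, 8, 13), (13, 13, 32, 39, 10, 8, 21), (13, 13, 32, 39, 13, 23, 13), (13, 13, 32, 39, 13, 23, 21), (13, 13, 32, 39, 24, 3, 13), (13, 13, 32, 39, 24, 3, 21), (13, 13, 32, 39, 28, 14, 13), (13, 13, 32, 39, 28, 14, 21), (13, 15, 3, 10, 10, 8, 13), (13, 15, 3, 10, 10, 8, 21), (13, 15, 3, 10, 13, 23, 13), (13, 15, 3, 10, 13, 23, 21), (13, 15, 3, 10, 24, 3, 13), (13, 15, 3, 10, 24, 3, 21), (13, 15, 3, 10, 28, 14, 13), (13, 15, 3, 10, 28, 14, 21), (13, 2, 27, 37, 10, 8, 13), (13, 2, 27, 37, 10, 8, 21), (13, 2, 27, 37, 13, 23, 13), (13, 2, 27, 37, 13, 23, 21), (13, 2, 27, 37, 24, 3, 13), (13, 2, 27, 37, 24, 3, 21), (13, 2, 27, 37, 28, 14, 13), (13, 2, 27, 37, 28, 14, 21), (39, 28, 35, 29, 5, 40, 15), (39, 6, 37, 31, 5, 40, 15)}
Apply σ_{C = 8}; surviving tuples: {(13, 13, 32, 39, 10, 8, 13), (13, 13, 32, 39, 10, 8, 21), (13, 15, 3, 10, 10, 8, 13), (13, 15, 3, 10, 10, 8, 21), (13, 2, 27, 37, 10, 8, 13), (13, 2, 27, 37, 10, 8, 21)}
Projecting to A, F: {(13, 13), (13, 21), (15, 13), (15, 21), (2, 13), (2, 21)}

{(13, 13), (13, 21), (15, 13), (15, 21), (2, 13), (2, 21)}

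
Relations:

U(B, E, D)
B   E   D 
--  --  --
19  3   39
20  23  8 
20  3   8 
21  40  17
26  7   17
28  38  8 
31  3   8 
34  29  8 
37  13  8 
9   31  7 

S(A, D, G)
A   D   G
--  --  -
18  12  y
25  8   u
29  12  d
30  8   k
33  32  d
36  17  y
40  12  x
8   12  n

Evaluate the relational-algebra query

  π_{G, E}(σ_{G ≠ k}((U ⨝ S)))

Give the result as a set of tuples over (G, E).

{(u, 13), (u, 23), (u, 29), (u, 3), (u, 38), (y, 40), (y, 7)}

Joining U and S on D yields {(20, 23, 8, 25, u), (20, 23, 8, 30, k), (20, 3, 8, 25, u), (20, 3, 8, 30, k), (21, 40, 17, 36, y), (26, 7, 17, 36, y), (28, 38, 8, 25, u), (28, 38, 8, 30, k), (31, 3, 8, 25, u), (31, 3, 8, 30, k), (34, 29, 8, 25, u), (34, 29, 8, 30, k), (37, 13, 8, 25, u), (37, 13, 8, 30, k)}.
σ[G ≠ k]: keep tuples satisfying G ≠ k → {(20, 23, 8, 25, u), (20, 3, 8, 25, u), (21, 40, 17, 36, y), (26, 7, 17, 36, y), (28, 38, 8, 25, u), (31, 3, 8, 25, u), (34, 29, 8, 25, u), (37, 13, 8, 25, u)}
π_{G, E} gives {(u, 13), (u, 23), (u, 29), (u, 3), (u, 38), (y, 40), (y, 7)} (1 duplicate(s) eliminated).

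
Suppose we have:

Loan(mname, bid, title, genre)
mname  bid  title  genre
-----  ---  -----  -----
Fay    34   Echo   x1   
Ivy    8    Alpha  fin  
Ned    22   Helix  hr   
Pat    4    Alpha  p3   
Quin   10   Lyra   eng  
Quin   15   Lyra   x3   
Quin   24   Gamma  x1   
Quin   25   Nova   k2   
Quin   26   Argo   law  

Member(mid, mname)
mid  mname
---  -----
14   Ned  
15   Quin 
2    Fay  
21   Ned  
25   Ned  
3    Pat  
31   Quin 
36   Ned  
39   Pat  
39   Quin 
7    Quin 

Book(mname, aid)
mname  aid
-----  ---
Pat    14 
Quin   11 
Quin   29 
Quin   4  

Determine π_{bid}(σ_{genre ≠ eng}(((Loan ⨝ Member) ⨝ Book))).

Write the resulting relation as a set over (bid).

{15, 24, 25, 26, 4}

Natural join on mname: {(Fay, 34, Echo, x1, 2), (Ned, 22, Helix, hr, 14), (Ned, 22, Helix, hr, 21), (Ned, 22, Helix, hr, 25), (Ned, 22, Helix, hr, 36), (Pat, 4, Alpha, p3, 3), (Pat, 4, Alpha, p3, 39), (Quin, 10, Lyra, eng, 15), (Quin, 10, Lyra, eng, 31), (Quin, 10, Lyra, eng, 39), (Quin, 10, Lyra, eng, 7), (Quin, 15, Lyra, x3, 15), (Quin, 15, Lyra, x3, 31), (Quin, 15, Lyra, x3, 39), (Quin, 15, Lyra, x3, 7), (Quin, 24, Gamma, x1, 15), (Quin, 24, Gamma, x1, 31), (Quin, 24, Gamma, x1, 39), (Quin, 24, Gamma, x1, 7), (Quin, 25, Nova, k2, 15), (Quin, 25, Nova, k2, 31), (Quin, 25, Nova, k2, 39), (Quin, 25, Nova, k2, 7), (Quin, 26, Argo, law, 15), (Quin, 26, Argo, law, 31), (Quin, 26, Argo, law, 39), (Quin, 26, Argo, law, 7)}
Natural join on mname: {(Pat, 4, Alpha, p3, 3, 14), (Pat, 4, Alpha, p3, 39, 14), (Quin, 10, Lyra, eng, 15, 11), (Quin, 10, Lyra, eng, 15, 29), (Quin, 10, Lyra, eng, 15, 4), (Quin, 10, Lyra, eng, 31, 11), (Quin, 10, Lyra, eng, 31, 29), (Quin, 10, Lyra, eng, 31, 4), (Quin, 10, Lyra, eng, 39, 11), (Quin, 10, Lyra, eng, 39, 29), (Quin, 10, Lyra, eng, 39, 4), (Quin, 10, Lyra, eng, 7, 11), (Quin, 10, Lyra, eng, 7, 29), (Quin, 10, Lyra, eng, 7, 4), (Quin, 15, Lyra, x3, 15, 11), (Quin, 15, Lyra, x3, 15, 29), (Quin, 15, Lyra, x3, 15, 4), (Quin, 15, Lyra, x3, 31, 11), (Quin, 15, Lyra, x3, 31, 29), (Quin, 15, Lyra, x3, 31, 4), (Quin, 15, Lyra, x3, 39, 11), (Quin, 15, Lyra, x3, 39, 29), (Quin, 15, Lyra, x3, 39, 4), (Quin, 15, Lyra, x3, 7, 11), (Quin, 15, Lyra, x3, 7, 29), (Quin, 15, Lyra, x3, 7, 4), (Quin, 24, Gamma, x1, 15, 11), (Quin, 24, Gamma, x1, 15, 29), (Quin, 24, Gamma, x1, 15, 4), (Quin, 24, Gamma, x1, 31, 11), (Quin, 24, Gamma, x1, 31, 29), (Quin, 24, Gamma, x1, 31, 4), (Quin, 24, Gamma, x1, 39, 11), (Quin, 24, Gamma, x1, 39, 29), (Quin, 24, Gamma, x1, 39, 4), (Quin, 24, Gamma, x1, 7, 11), (Quin, 24, Gamma, x1, 7, 29), (Quin, 24, Gamma, x1, 7, 4), (Quin, 25, Nova, k2, 15, 11), (Quin, 25, Nova, k2, 15, 29), (Quin, 25, Nova, k2, 15, 4), (Quin, 25, Nova, k2, 31, 11), (Quin, 25, Nova, k2, 31, 29), (Quin, 25, Nova, k2, 31, 4), (Quin, 25, Nova, k2, 39, 11), (Quin, 25, Nova, k2, 39, 29), (Quin, 25, Nova, k2, 39, 4), (Quin, 25, Nova, k2, 7, 11), (Quin, 25, Nova, k2, 7, 29), (Quin, 25, Nova, k2, 7, 4), (Quin, 26, Argo, law, 15, 11), (Quin, 26, Argo, law, 15, 29), (Quin, 26, Argo, law, 15, 4), (Quin, 26, Argo, law, 31, 11), (Quin, 26, Argo, law, 31, 29), (Quin, 26, Argo, law, 31, 4), (Quin, 26, Argo, law, 39, 11), (Quin, 26, Argo, law, 39, 29), (Quin, 26, Argo, law, 39, 4), (Quin, 26, Argo, law, 7, 11), (Quin, 26, Argo, law, 7, 29), (Quin, 26, Argo, law, 7, 4)}
Selection genre ≠ eng: {(Pat, 4, Alpha, p3, 3, 14), (Pat, 4, Alpha, p3, 39, 14), (Quin, 15, Lyra, x3, 15, 11), (Quin, 15, Lyra, x3, 15, 29), (Quin, 15, Lyra, x3, 15, 4), (Quin, 15, Lyra, x3, 31, 11), (Quin, 15, Lyra, x3, 31, 29), (Quin, 15, Lyra, x3, 31, 4), (Quin, 15, Lyra, x3, 39, 11), (Quin, 15, Lyra, x3, 39, 29), (Quin, 15, Lyra, x3, 39, 4), (Quin, 15, Lyra, x3, 7, 11), (Quin, 15, Lyra, x3, 7, 29), (Quin, 15, Lyra, x3, 7, 4), (Quin, 24, Gamma, x1, 15, 11), (Quin, 24, Gamma, x1, 15, 29), (Quin, 24, Gamma, x1, 15, 4), (Quin, 24, Gamma, x1, 31, 11), (Quin, 24, Gamma, x1, 31, 29), (Quin, 24, Gamma, x1, 31, 4), (Quin, 24, Gamma, x1, 39, 11), (Quin, 24, Gamma, x1, 39, 29), (Quin, 24, Gamma, x1, 39, 4), (Quin, 24, Gamma, x1, 7, 11), (Quin, 24, Gamma, x1, 7, 29), (Quin, 24, Gamma, x1, 7, 4), (Quin, 25, Nova, k2, 15, 11), (Quin, 25, Nova, k2, 15, 29), (Quin, 25, Nova, k2, 15, 4), (Quin, 25, Nova, k2, 31, 11), (Quin, 25, Nova, k2, 31, 29), (Quin, 25, Nova, k2, 31, 4), (Quin, 25, Nova, k2, 39, 11), (Quin, 25, Nova, k2, 39, 29), (Quin, 25, Nova, k2, 39, 4), (Quin, 25, Nova, k2, 7, 11), (Quin, 25, Nova, k2, 7, 29), (Quin, 25, Nova, k2, 7, 4), (Quin, 26, Argo, law, 15, 11), (Quin, 26, Argo, law, 15, 29), (Quin, 26, Argo, law, 15, 4), (Quin, 26, Argo, law, 31, 11), (Quin, 26, Argo, law, 31, 29), (Quin, 26, Argo, law, 31, 4), (Quin, 26, Argo, law, 39, 11), (Quin, 26, Argo, law, 39, 29), (Quin, 26, Argo, law, 39, 4), (Quin, 26, Argo, law, 7, 11), (Quin, 26, Argo, law, 7, 29), (Quin, 26, Argo, law, 7, 4)}
Keep only column(s) bid (45 duplicate(s) eliminated): {15, 24, 25, 26, 4}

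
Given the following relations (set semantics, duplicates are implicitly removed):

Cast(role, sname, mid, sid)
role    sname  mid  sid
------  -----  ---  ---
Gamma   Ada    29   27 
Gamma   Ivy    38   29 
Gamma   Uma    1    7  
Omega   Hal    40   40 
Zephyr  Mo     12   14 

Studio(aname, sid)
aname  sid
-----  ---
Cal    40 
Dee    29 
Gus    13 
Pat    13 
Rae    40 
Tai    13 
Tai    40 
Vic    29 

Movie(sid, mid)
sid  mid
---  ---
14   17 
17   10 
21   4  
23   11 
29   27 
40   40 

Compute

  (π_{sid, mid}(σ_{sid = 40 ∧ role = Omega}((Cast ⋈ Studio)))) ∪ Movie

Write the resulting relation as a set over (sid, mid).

{(14, 17), (17, 10), (21, 4), (23, 11), (29, 27), (40, 40)}

Joining Cast and Studio on sid yields {(Gamma, Ivy, 38, 29, Dee), (Gamma, Ivy, 38, 29, Vic), (Omega, Hal, 40, 40, Cal), (Omega, Hal, 40, 40, Rae), (Omega, Hal, 40, 40, Tai)}.
σ[sid = 40 ∧ role = Omega]: keep tuples satisfying sid = 40 ∧ role = Omega → {(Omega, Hal, 40, 40, Cal), (Omega, Hal, 40, 40, Rae), (Omega, Hal, 40, 40, Tai)}
π[sid, mid]: project onto (sid, mid) (2 duplicate(s) eliminated) → {(40, 40)}
Taking the union: {(14, 17), (17, 10), (21, 4), (23, 11), (29, 27), (40, 40)}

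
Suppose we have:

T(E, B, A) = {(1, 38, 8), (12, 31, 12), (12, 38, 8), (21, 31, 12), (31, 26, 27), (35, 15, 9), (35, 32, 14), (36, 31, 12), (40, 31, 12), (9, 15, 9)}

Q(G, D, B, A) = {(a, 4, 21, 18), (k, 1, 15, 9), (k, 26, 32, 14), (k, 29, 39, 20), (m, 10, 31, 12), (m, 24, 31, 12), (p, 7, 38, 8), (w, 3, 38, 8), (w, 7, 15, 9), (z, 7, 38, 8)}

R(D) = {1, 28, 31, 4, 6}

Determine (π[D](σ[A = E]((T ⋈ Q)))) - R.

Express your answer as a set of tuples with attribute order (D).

{10, 24, 7}

Joining T and Q on B, A yields {(1, 38, 8, p, 7), (1, 38, 8, w, 3), (1, 38, 8, z, 7), (12, 31, 12, m, 10), (12, 31, 12, m, 24), (12, 38, 8, p, 7), (12, 38, 8, w, 3), (12, 38, 8, z, 7), (21, 31, 12, m, 10), (21, 31, 12, m, 24), (35, 15, 9, k, 1), (35, 15, 9, w, 7), (35, 32, 14, k, 26), (36, 31, 12, m, 10), (36, 31, 12, m, 24), (40, 31, 12, m, 10), (40, 31, 12, m, 24), (9, 15, 9, k, 1), (9, 15, 9, w, 7)}.
Selection A = E: {(12, 31, 12, m, 10), (12, 31, 12, m, 24), (9, 15, 9, k, 1), (9, 15, 9, w, 7)}
π_{D} gives {1, 10, 24, 7}.
Set difference of the two operands is {10, 24, 7}.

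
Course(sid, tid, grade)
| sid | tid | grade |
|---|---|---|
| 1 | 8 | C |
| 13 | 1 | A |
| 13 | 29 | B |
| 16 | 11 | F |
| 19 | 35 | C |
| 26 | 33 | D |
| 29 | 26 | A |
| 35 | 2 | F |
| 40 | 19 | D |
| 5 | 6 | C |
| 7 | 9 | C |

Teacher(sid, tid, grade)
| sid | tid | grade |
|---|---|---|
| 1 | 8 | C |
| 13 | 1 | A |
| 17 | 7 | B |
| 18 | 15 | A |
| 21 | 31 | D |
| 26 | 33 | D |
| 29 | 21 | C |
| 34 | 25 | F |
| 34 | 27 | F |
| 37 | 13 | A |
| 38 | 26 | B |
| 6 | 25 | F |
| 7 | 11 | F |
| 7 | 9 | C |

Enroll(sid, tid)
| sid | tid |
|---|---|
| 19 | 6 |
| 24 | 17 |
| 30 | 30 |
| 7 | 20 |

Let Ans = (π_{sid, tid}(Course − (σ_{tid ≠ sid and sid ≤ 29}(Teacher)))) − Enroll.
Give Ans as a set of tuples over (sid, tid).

{(13, 29), (16, 11), (19, 35), (29, 26), (35, 2), (40, 19), (5, 6)}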